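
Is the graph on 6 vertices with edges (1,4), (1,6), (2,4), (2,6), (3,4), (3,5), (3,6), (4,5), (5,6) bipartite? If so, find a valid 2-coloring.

Step 1: Attempt 2-coloring using BFS:
  Start at vertex 1, assign color 0
  Color vertex 4 with color 1 (neighbor of 1)
  Color vertex 6 with color 1 (neighbor of 1)
  Color vertex 2 with color 0 (neighbor of 4)
  Color vertex 3 with color 0 (neighbor of 4)
  Color vertex 5 with color 0 (neighbor of 4)

Step 2: Conflict found! Vertices 3 and 5 are adjacent but have the same color.
This means the graph contains an odd cycle.

The graph is NOT bipartite.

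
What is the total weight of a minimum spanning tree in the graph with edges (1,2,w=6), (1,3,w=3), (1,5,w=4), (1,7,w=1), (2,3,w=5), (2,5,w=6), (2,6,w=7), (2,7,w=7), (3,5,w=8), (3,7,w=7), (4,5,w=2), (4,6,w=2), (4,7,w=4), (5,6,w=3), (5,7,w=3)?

Apply Kruskal's algorithm (sort edges by weight, add if no cycle):

Sorted edges by weight:
  (1,7) w=1
  (4,5) w=2
  (4,6) w=2
  (1,3) w=3
  (5,6) w=3
  (5,7) w=3
  (1,5) w=4
  (4,7) w=4
  (2,3) w=5
  (1,2) w=6
  (2,5) w=6
  (2,7) w=7
  (2,6) w=7
  (3,7) w=7
  (3,5) w=8

Add edge (1,7) w=1 -- no cycle. Running total: 1
Add edge (4,5) w=2 -- no cycle. Running total: 3
Add edge (4,6) w=2 -- no cycle. Running total: 5
Add edge (1,3) w=3 -- no cycle. Running total: 8
Skip edge (5,6) w=3 -- would create cycle
Add edge (5,7) w=3 -- no cycle. Running total: 11
Skip edge (1,5) w=4 -- would create cycle
Skip edge (4,7) w=4 -- would create cycle
Add edge (2,3) w=5 -- no cycle. Running total: 16

MST edges: (1,7,w=1), (4,5,w=2), (4,6,w=2), (1,3,w=3), (5,7,w=3), (2,3,w=5)
Total MST weight: 1 + 2 + 2 + 3 + 3 + 5 = 16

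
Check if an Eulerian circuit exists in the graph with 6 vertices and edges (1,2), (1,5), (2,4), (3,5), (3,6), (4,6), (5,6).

Step 1: Find the degree of each vertex:
  deg(1) = 2
  deg(2) = 2
  deg(3) = 2
  deg(4) = 2
  deg(5) = 3
  deg(6) = 3

Step 2: Count vertices with odd degree:
  Odd-degree vertices: 5, 6 (2 total)

Step 3: Apply Euler's theorem:
  - Eulerian circuit exists iff graph is connected and all vertices have even degree
  - Eulerian path exists iff graph is connected and has 0 or 2 odd-degree vertices

Graph is connected with exactly 2 odd-degree vertices (5, 6).
Eulerian path exists (starting and ending at the odd-degree vertices), but no Eulerian circuit.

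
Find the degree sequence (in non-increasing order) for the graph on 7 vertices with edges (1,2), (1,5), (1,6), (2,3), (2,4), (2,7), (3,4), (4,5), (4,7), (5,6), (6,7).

Step 1: Count edges incident to each vertex:
  deg(1) = 3 (neighbors: 2, 5, 6)
  deg(2) = 4 (neighbors: 1, 3, 4, 7)
  deg(3) = 2 (neighbors: 2, 4)
  deg(4) = 4 (neighbors: 2, 3, 5, 7)
  deg(5) = 3 (neighbors: 1, 4, 6)
  deg(6) = 3 (neighbors: 1, 5, 7)
  deg(7) = 3 (neighbors: 2, 4, 6)

Step 2: Sort degrees in non-increasing order:
  Degrees: [3, 4, 2, 4, 3, 3, 3] -> sorted: [4, 4, 3, 3, 3, 3, 2]

Degree sequence: [4, 4, 3, 3, 3, 3, 2]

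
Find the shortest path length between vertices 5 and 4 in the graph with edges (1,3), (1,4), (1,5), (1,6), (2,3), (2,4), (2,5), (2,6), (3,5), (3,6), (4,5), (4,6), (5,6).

Step 1: Build adjacency list:
  1: 3, 4, 5, 6
  2: 3, 4, 5, 6
  3: 1, 2, 5, 6
  4: 1, 2, 5, 6
  5: 1, 2, 3, 4, 6
  6: 1, 2, 3, 4, 5

Step 2: BFS from vertex 5 to find shortest path to 4:
  vertex 1 reached at distance 1
  vertex 2 reached at distance 1
  vertex 3 reached at distance 1
  vertex 4 reached at distance 1

Step 3: Shortest path: 5 -> 4
Path length: 1 edge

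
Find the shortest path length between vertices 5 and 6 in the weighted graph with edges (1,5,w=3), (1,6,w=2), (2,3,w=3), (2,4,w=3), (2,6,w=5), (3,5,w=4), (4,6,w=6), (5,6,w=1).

Step 1: Build adjacency list with weights:
  1: 5(w=3), 6(w=2)
  2: 3(w=3), 4(w=3), 6(w=5)
  3: 2(w=3), 5(w=4)
  4: 2(w=3), 6(w=6)
  5: 1(w=3), 3(w=4), 6(w=1)
  6: 1(w=2), 2(w=5), 4(w=6), 5(w=1)

Step 2: Apply Dijkstra's algorithm from vertex 5:
  Visit vertex 5 (distance=0)
    Update dist[1] = 3
    Update dist[3] = 4
    Update dist[6] = 1
  Visit vertex 6 (distance=1)
    Update dist[2] = 6
    Update dist[4] = 7

Step 3: Shortest path: 5 -> 6
Total weight: 1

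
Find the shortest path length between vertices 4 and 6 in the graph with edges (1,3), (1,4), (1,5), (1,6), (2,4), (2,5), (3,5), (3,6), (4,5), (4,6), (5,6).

Step 1: Build adjacency list:
  1: 3, 4, 5, 6
  2: 4, 5
  3: 1, 5, 6
  4: 1, 2, 5, 6
  5: 1, 2, 3, 4, 6
  6: 1, 3, 4, 5

Step 2: BFS from vertex 4 to find shortest path to 6:
  vertex 1 reached at distance 1
  vertex 2 reached at distance 1
  vertex 5 reached at distance 1
  vertex 6 reached at distance 1

Step 3: Shortest path: 4 -> 6
Path length: 1 edge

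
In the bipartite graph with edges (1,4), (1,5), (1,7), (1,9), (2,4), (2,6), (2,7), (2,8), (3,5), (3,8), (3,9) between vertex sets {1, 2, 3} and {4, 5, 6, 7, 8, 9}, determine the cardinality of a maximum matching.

Step 1: List the neighbors of each left vertex:
  1: 4, 5, 7, 9
  2: 4, 6, 7, 8
  3: 5, 8, 9

Step 2: Greedily match left vertices, then look for augmenting paths:
  Match 1 -- 4
  Match 2 -- 6
  Match 3 -- 5
  No augmenting path remains.

Step 3: Verify this is maximum:
  Matching size 3 = min(|L|, |R|) = min(3, 6), which is an upper bound, so this matching is maximum.

Maximum matching: {(1,4), (2,6), (3,5)}
Size: 3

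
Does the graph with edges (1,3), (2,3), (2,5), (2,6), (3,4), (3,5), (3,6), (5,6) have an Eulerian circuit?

Step 1: Find the degree of each vertex:
  deg(1) = 1
  deg(2) = 3
  deg(3) = 5
  deg(4) = 1
  deg(5) = 3
  deg(6) = 3

Step 2: Count vertices with odd degree:
  Odd-degree vertices: 1, 2, 3, 4, 5, 6 (6 total)

Step 3: Apply Euler's theorem:
  - Eulerian circuit exists iff graph is connected and all vertices have even degree
  - Eulerian path exists iff graph is connected and has 0 or 2 odd-degree vertices

Graph has 6 odd-degree vertices (need 0 or 2).
Neither Eulerian path nor Eulerian circuit exists.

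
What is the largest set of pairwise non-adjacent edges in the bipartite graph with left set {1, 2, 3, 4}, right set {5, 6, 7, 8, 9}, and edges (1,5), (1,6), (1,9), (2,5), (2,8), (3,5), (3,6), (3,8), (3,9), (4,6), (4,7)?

Step 1: List the neighbors of each left vertex:
  1: 5, 6, 9
  2: 5, 8
  3: 5, 6, 8, 9
  4: 6, 7

Step 2: Greedily match left vertices, then look for augmenting paths:
  Match 1 -- 5
  Match 2 -- 8
  Match 3 -- 6
  Match 4 -- 7
  No augmenting path remains.

Step 3: Verify this is maximum:
  Matching size 4 = min(|L|, |R|) = min(4, 5), which is an upper bound, so this matching is maximum.

Maximum matching: {(1,5), (2,8), (3,6), (4,7)}
Size: 4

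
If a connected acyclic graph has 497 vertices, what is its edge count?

A tree on n vertices always has exactly n - 1 edges.
For n = 497: edges = 497 - 1 = 496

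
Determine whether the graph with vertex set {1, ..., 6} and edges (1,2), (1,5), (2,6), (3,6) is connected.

Step 1: Build adjacency list from edges:
  1: 2, 5
  2: 1, 6
  3: 6
  4: (none)
  5: 1
  6: 2, 3

Step 2: Run BFS/DFS from vertex 1:
  Visited: {1, 2, 5, 6, 3}
  Reached 5 of 6 vertices

Step 3: Only 5 of 6 vertices reached. Graph is disconnected.
Connected components: {1, 2, 3, 5, 6}, {4}
Answer: No, the graph is not connected (2 components).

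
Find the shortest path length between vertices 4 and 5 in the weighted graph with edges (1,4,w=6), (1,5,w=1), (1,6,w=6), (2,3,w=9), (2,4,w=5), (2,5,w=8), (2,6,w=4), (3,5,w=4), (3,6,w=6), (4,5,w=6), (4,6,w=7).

Step 1: Build adjacency list with weights:
  1: 4(w=6), 5(w=1), 6(w=6)
  2: 3(w=9), 4(w=5), 5(w=8), 6(w=4)
  3: 2(w=9), 5(w=4), 6(w=6)
  4: 1(w=6), 2(w=5), 5(w=6), 6(w=7)
  5: 1(w=1), 2(w=8), 3(w=4), 4(w=6)
  6: 1(w=6), 2(w=4), 3(w=6), 4(w=7)

Step 2: Apply Dijkstra's algorithm from vertex 4:
  Visit vertex 4 (distance=0)
    Update dist[1] = 6
    Update dist[2] = 5
    Update dist[5] = 6
    Update dist[6] = 7
  Visit vertex 2 (distance=5)
    Update dist[3] = 14
  Visit vertex 1 (distance=6)
  Visit vertex 5 (distance=6)
    Update dist[3] = 10

Step 3: Shortest path: 4 -> 5
Total weight: 6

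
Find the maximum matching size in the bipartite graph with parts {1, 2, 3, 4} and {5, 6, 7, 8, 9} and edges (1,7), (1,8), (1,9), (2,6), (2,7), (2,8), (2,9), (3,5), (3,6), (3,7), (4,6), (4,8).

Step 1: List the neighbors of each left vertex:
  1: 7, 8, 9
  2: 6, 7, 8, 9
  3: 5, 6, 7
  4: 6, 8

Step 2: Greedily match left vertices, then look for augmenting paths:
  Match 1 -- 7
  Match 2 -- 6
  Match 3 -- 5
  Match 4 -- 8
  No augmenting path remains.

Step 3: Verify this is maximum:
  Matching size 4 = min(|L|, |R|) = min(4, 5), which is an upper bound, so this matching is maximum.

Maximum matching: {(1,7), (2,6), (3,5), (4,8)}
Size: 4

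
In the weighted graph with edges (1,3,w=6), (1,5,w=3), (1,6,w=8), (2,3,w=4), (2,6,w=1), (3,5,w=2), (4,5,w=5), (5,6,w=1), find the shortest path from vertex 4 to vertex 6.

Step 1: Build adjacency list with weights:
  1: 3(w=6), 5(w=3), 6(w=8)
  2: 3(w=4), 6(w=1)
  3: 1(w=6), 2(w=4), 5(w=2)
  4: 5(w=5)
  5: 1(w=3), 3(w=2), 4(w=5), 6(w=1)
  6: 1(w=8), 2(w=1), 5(w=1)

Step 2: Apply Dijkstra's algorithm from vertex 4:
  Visit vertex 4 (distance=0)
    Update dist[5] = 5
  Visit vertex 5 (distance=5)
    Update dist[1] = 8
    Update dist[3] = 7
    Update dist[6] = 6
  Visit vertex 6 (distance=6)
    Update dist[2] = 7

Step 3: Shortest path: 4 -> 5 -> 6
Total weight: 5 + 1 = 6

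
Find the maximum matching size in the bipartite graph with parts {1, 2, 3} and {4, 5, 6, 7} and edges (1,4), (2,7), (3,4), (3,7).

Step 1: List the neighbors of each left vertex:
  1: 4
  2: 7
  3: 4, 7

Step 2: Greedily match left vertices, then look for augmenting paths:
  Match 1 -- 4
  Match 2 -- 7
  No augmenting path remains.

Step 3: Verify this is maximum:
  Matching has size 2. The vertex set {4, 7} covers every edge and has size 2; any matching has at most one edge per cover vertex, so 2 is maximum (König's theorem).

Maximum matching: {(1,4), (2,7)}
Size: 2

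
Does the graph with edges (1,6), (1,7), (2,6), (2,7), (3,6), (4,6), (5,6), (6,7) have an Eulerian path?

Step 1: Find the degree of each vertex:
  deg(1) = 2
  deg(2) = 2
  deg(3) = 1
  deg(4) = 1
  deg(5) = 1
  deg(6) = 6
  deg(7) = 3

Step 2: Count vertices with odd degree:
  Odd-degree vertices: 3, 4, 5, 7 (4 total)

Step 3: Apply Euler's theorem:
  - Eulerian circuit exists iff graph is connected and all vertices have even degree
  - Eulerian path exists iff graph is connected and has 0 or 2 odd-degree vertices

Graph has 4 odd-degree vertices (need 0 or 2).
Neither Eulerian path nor Eulerian circuit exists.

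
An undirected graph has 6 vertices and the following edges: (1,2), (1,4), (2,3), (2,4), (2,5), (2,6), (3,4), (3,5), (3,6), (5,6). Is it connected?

Step 1: Build adjacency list from edges:
  1: 2, 4
  2: 1, 3, 4, 5, 6
  3: 2, 4, 5, 6
  4: 1, 2, 3
  5: 2, 3, 6
  6: 2, 3, 5

Step 2: Run BFS/DFS from vertex 1:
  Visited: {1, 2, 4, 3, 5, 6}
  Reached 6 of 6 vertices

Step 3: All 6 vertices reached from vertex 1, so the graph is connected.
Answer: Yes, the graph is connected.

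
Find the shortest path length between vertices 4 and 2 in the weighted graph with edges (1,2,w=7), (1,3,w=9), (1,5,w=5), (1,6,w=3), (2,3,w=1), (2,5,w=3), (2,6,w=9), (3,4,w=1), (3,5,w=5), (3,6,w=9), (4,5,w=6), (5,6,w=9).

Step 1: Build adjacency list with weights:
  1: 2(w=7), 3(w=9), 5(w=5), 6(w=3)
  2: 1(w=7), 3(w=1), 5(w=3), 6(w=9)
  3: 1(w=9), 2(w=1), 4(w=1), 5(w=5), 6(w=9)
  4: 3(w=1), 5(w=6)
  5: 1(w=5), 2(w=3), 3(w=5), 4(w=6), 6(w=9)
  6: 1(w=3), 2(w=9), 3(w=9), 5(w=9)

Step 2: Apply Dijkstra's algorithm from vertex 4:
  Visit vertex 4 (distance=0)
    Update dist[3] = 1
    Update dist[5] = 6
  Visit vertex 3 (distance=1)
    Update dist[1] = 10
    Update dist[2] = 2
    Update dist[6] = 10
  Visit vertex 2 (distance=2)
    Update dist[1] = 9
    Update dist[5] = 5

Step 3: Shortest path: 4 -> 3 -> 2
Total weight: 1 + 1 = 2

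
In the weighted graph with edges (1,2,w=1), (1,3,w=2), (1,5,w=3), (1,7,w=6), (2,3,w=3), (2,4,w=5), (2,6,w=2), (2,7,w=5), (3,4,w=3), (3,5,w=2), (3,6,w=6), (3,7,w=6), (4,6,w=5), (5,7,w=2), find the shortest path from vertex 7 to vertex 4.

Step 1: Build adjacency list with weights:
  1: 2(w=1), 3(w=2), 5(w=3), 7(w=6)
  2: 1(w=1), 3(w=3), 4(w=5), 6(w=2), 7(w=5)
  3: 1(w=2), 2(w=3), 4(w=3), 5(w=2), 6(w=6), 7(w=6)
  4: 2(w=5), 3(w=3), 6(w=5)
  5: 1(w=3), 3(w=2), 7(w=2)
  6: 2(w=2), 3(w=6), 4(w=5)
  7: 1(w=6), 2(w=5), 3(w=6), 5(w=2)

Step 2: Apply Dijkstra's algorithm from vertex 7:
  Visit vertex 7 (distance=0)
    Update dist[1] = 6
    Update dist[2] = 5
    Update dist[3] = 6
    Update dist[5] = 2
  Visit vertex 5 (distance=2)
    Update dist[1] = 5
    Update dist[3] = 4
  Visit vertex 3 (distance=4)
    Update dist[4] = 7
    Update dist[6] = 10
  Visit vertex 1 (distance=5)
  Visit vertex 2 (distance=5)
    Update dist[6] = 7
  Visit vertex 4 (distance=7)

Step 3: Shortest path: 7 -> 5 -> 3 -> 4
Total weight: 2 + 2 + 3 = 7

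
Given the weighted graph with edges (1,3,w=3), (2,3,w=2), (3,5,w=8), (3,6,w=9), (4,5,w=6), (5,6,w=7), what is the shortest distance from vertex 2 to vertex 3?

Step 1: Build adjacency list with weights:
  1: 3(w=3)
  2: 3(w=2)
  3: 1(w=3), 2(w=2), 5(w=8), 6(w=9)
  4: 5(w=6)
  5: 3(w=8), 4(w=6), 6(w=7)
  6: 3(w=9), 5(w=7)

Step 2: Apply Dijkstra's algorithm from vertex 2:
  Visit vertex 2 (distance=0)
    Update dist[3] = 2
  Visit vertex 3 (distance=2)
    Update dist[1] = 5
    Update dist[5] = 10
    Update dist[6] = 11

Step 3: Shortest path: 2 -> 3
Total weight: 2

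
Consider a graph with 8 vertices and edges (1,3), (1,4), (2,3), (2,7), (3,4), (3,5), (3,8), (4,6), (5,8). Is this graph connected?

Step 1: Build adjacency list from edges:
  1: 3, 4
  2: 3, 7
  3: 1, 2, 4, 5, 8
  4: 1, 3, 6
  5: 3, 8
  6: 4
  7: 2
  8: 3, 5

Step 2: Run BFS/DFS from vertex 1:
  Visited: {1, 3, 4, 2, 5, 8, 6, 7}
  Reached 8 of 8 vertices

Step 3: All 8 vertices reached from vertex 1, so the graph is connected.
Answer: Yes, the graph is connected.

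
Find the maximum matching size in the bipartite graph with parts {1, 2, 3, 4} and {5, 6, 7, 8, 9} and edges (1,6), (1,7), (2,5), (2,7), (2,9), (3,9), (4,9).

Step 1: List the neighbors of each left vertex:
  1: 6, 7
  2: 5, 7, 9
  3: 9
  4: 9

Step 2: Greedily match left vertices, then look for augmenting paths:
  Match 1 -- 6
  Match 2 -- 5
  Match 3 -- 9
  No augmenting path remains.

Step 3: Verify this is maximum:
  Matching has size 3. The vertex set {1, 2, 9} covers every edge and has size 3; any matching has at most one edge per cover vertex, so 3 is maximum (König's theorem).

Maximum matching: {(1,6), (2,5), (3,9)}
Size: 3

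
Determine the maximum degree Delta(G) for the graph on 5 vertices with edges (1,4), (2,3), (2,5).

Step 1: Count edges incident to each vertex:
  deg(1) = 1 (neighbors: 4)
  deg(2) = 2 (neighbors: 3, 5)
  deg(3) = 1 (neighbors: 2)
  deg(4) = 1 (neighbors: 1)
  deg(5) = 1 (neighbors: 2)

Step 2: Find maximum:
  max(1, 2, 1, 1, 1) = 2 (vertex 2)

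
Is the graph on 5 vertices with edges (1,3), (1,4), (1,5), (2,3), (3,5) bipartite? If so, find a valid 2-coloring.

Step 1: Attempt 2-coloring using BFS:
  Start at vertex 1, assign color 0
  Color vertex 3 with color 1 (neighbor of 1)
  Color vertex 4 with color 1 (neighbor of 1)
  Color vertex 5 with color 1 (neighbor of 1)
  Color vertex 2 with color 0 (neighbor of 3)

Step 2: Conflict found! Vertices 3 and 5 are adjacent but have the same color.
This means the graph contains an odd cycle.

The graph is NOT bipartite.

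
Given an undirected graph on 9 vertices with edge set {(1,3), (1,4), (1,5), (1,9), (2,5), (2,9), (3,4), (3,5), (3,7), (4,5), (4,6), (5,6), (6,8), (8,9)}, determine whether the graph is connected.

Step 1: Build adjacency list from edges:
  1: 3, 4, 5, 9
  2: 5, 9
  3: 1, 4, 5, 7
  4: 1, 3, 5, 6
  5: 1, 2, 3, 4, 6
  6: 4, 5, 8
  7: 3
  8: 6, 9
  9: 1, 2, 8

Step 2: Run BFS/DFS from vertex 1:
  Visited: {1, 3, 4, 5, 9, 7, 6, 2, 8}
  Reached 9 of 9 vertices

Step 3: All 9 vertices reached from vertex 1, so the graph is connected.
Answer: Yes, the graph is connected.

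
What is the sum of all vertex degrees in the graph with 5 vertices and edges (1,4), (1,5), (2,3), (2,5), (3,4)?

Step 1: Count edges incident to each vertex:
  deg(1) = 2 (neighbors: 4, 5)
  deg(2) = 2 (neighbors: 3, 5)
  deg(3) = 2 (neighbors: 2, 4)
  deg(4) = 2 (neighbors: 1, 3)
  deg(5) = 2 (neighbors: 1, 2)

Step 2: Sum all degrees:
  2 + 2 + 2 + 2 + 2 = 10

Verification: sum of degrees = 2 * |E| = 2 * 5 = 10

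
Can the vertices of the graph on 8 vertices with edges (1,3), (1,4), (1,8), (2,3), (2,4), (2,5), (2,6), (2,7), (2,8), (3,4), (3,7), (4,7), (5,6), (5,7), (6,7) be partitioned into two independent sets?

Step 1: Attempt 2-coloring using BFS:
  Start at vertex 1, assign color 0
  Color vertex 3 with color 1 (neighbor of 1)
  Color vertex 4 with color 1 (neighbor of 1)
  Color vertex 8 with color 1 (neighbor of 1)
  Color vertex 2 with color 0 (neighbor of 3)

Step 2: Conflict found! Vertices 3 and 4 are adjacent but have the same color.
This means the graph contains an odd cycle.

The graph is NOT bipartite.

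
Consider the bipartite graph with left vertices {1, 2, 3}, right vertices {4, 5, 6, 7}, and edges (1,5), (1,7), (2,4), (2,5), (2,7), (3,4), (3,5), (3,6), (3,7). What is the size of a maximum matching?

Step 1: List the neighbors of each left vertex:
  1: 5, 7
  2: 4, 5, 7
  3: 4, 5, 6, 7

Step 2: Greedily match left vertices, then look for augmenting paths:
  Match 1 -- 5
  Match 2 -- 4
  Match 3 -- 6
  No augmenting path remains.

Step 3: Verify this is maximum:
  Matching size 3 = min(|L|, |R|) = min(3, 4), which is an upper bound, so this matching is maximum.

Maximum matching: {(1,5), (2,4), (3,6)}
Size: 3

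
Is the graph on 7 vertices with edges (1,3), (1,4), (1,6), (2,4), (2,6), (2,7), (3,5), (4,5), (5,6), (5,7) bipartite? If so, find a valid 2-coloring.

Step 1: Attempt 2-coloring using BFS:
  Start at vertex 1, assign color 0
  Color vertex 3 with color 1 (neighbor of 1)
  Color vertex 4 with color 1 (neighbor of 1)
  Color vertex 6 with color 1 (neighbor of 1)
  Color vertex 5 with color 0 (neighbor of 3)
  Color vertex 2 with color 0 (neighbor of 4)
  Color vertex 7 with color 1 (neighbor of 5)

Step 2: 2-coloring succeeded. No conflicts found.
  Set A (color 0): {1, 2, 5}
  Set B (color 1): {3, 4, 6, 7}

The graph is bipartite with partition {1, 2, 5}, {3, 4, 6, 7}.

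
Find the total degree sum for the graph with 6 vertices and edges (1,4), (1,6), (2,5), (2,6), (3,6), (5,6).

Step 1: Count edges incident to each vertex:
  deg(1) = 2 (neighbors: 4, 6)
  deg(2) = 2 (neighbors: 5, 6)
  deg(3) = 1 (neighbors: 6)
  deg(4) = 1 (neighbors: 1)
  deg(5) = 2 (neighbors: 2, 6)
  deg(6) = 4 (neighbors: 1, 2, 3, 5)

Step 2: Sum all degrees:
  2 + 2 + 1 + 1 + 2 + 4 = 12

Verification: sum of degrees = 2 * |E| = 2 * 6 = 12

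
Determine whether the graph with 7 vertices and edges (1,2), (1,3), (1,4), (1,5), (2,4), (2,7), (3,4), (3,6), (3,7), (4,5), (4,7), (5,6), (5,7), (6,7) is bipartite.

Step 1: Attempt 2-coloring using BFS:
  Start at vertex 1, assign color 0
  Color vertex 2 with color 1 (neighbor of 1)
  Color vertex 3 with color 1 (neighbor of 1)
  Color vertex 4 with color 1 (neighbor of 1)
  Color vertex 5 with color 1 (neighbor of 1)

Step 2: Conflict found! Vertices 2 and 4 are adjacent but have the same color.
This means the graph contains an odd cycle.

The graph is NOT bipartite.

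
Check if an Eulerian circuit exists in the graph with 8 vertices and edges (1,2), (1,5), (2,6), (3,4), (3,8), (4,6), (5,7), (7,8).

Step 1: Find the degree of each vertex:
  deg(1) = 2
  deg(2) = 2
  deg(3) = 2
  deg(4) = 2
  deg(5) = 2
  deg(6) = 2
  deg(7) = 2
  deg(8) = 2

Step 2: Count vertices with odd degree:
  All vertices have even degree (0 odd-degree vertices)

Step 3: Apply Euler's theorem:
  - Eulerian circuit exists iff graph is connected and all vertices have even degree
  - Eulerian path exists iff graph is connected and has 0 or 2 odd-degree vertices

Graph is connected with 0 odd-degree vertices.
Both Eulerian circuit and Eulerian path exist.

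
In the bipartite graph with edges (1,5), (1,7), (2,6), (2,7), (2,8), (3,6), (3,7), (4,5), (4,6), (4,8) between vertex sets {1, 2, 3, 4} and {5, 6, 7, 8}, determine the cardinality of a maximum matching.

Step 1: List the neighbors of each left vertex:
  1: 5, 7
  2: 6, 7, 8
  3: 6, 7
  4: 5, 6, 8

Step 2: Greedily match left vertices, then look for augmenting paths:
  Match 1 -- 5
  Match 2 -- 6
  Match 3 -- 7
  Match 4 -- 8
  No augmenting path remains.

Step 3: Verify this is maximum:
  Matching size 4 = min(|L|, |R|) = min(4, 4), which is an upper bound, so this matching is maximum.

Maximum matching: {(1,5), (2,6), (3,7), (4,8)}
Size: 4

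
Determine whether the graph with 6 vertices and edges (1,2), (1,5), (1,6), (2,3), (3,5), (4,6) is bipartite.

Step 1: Attempt 2-coloring using BFS:
  Start at vertex 1, assign color 0
  Color vertex 2 with color 1 (neighbor of 1)
  Color vertex 5 with color 1 (neighbor of 1)
  Color vertex 6 with color 1 (neighbor of 1)
  Color vertex 3 with color 0 (neighbor of 2)
  Color vertex 4 with color 0 (neighbor of 6)

Step 2: 2-coloring succeeded. No conflicts found.
  Set A (color 0): {1, 3, 4}
  Set B (color 1): {2, 5, 6}

The graph is bipartite with partition {1, 3, 4}, {2, 5, 6}.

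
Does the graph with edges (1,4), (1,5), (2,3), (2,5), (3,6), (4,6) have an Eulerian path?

Step 1: Find the degree of each vertex:
  deg(1) = 2
  deg(2) = 2
  deg(3) = 2
  deg(4) = 2
  deg(5) = 2
  deg(6) = 2

Step 2: Count vertices with odd degree:
  All vertices have even degree (0 odd-degree vertices)

Step 3: Apply Euler's theorem:
  - Eulerian circuit exists iff graph is connected and all vertices have even degree
  - Eulerian path exists iff graph is connected and has 0 or 2 odd-degree vertices

Graph is connected with 0 odd-degree vertices.
Both Eulerian circuit and Eulerian path exist.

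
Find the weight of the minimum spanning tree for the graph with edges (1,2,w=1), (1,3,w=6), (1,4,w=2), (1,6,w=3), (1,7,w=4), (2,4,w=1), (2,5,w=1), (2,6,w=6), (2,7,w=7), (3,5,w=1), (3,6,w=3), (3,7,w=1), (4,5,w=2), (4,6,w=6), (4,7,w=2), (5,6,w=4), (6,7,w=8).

Apply Kruskal's algorithm (sort edges by weight, add if no cycle):

Sorted edges by weight:
  (1,2) w=1
  (2,4) w=1
  (2,5) w=1
  (3,5) w=1
  (3,7) w=1
  (1,4) w=2
  (4,5) w=2
  (4,7) w=2
  (1,6) w=3
  (3,6) w=3
  (1,7) w=4
  (5,6) w=4
  (1,3) w=6
  (2,6) w=6
  (4,6) w=6
  (2,7) w=7
  (6,7) w=8

Add edge (1,2) w=1 -- no cycle. Running total: 1
Add edge (2,4) w=1 -- no cycle. Running total: 2
Add edge (2,5) w=1 -- no cycle. Running total: 3
Add edge (3,5) w=1 -- no cycle. Running total: 4
Add edge (3,7) w=1 -- no cycle. Running total: 5
Skip edge (1,4) w=2 -- would create cycle
Skip edge (4,5) w=2 -- would create cycle
Skip edge (4,7) w=2 -- would create cycle
Add edge (1,6) w=3 -- no cycle. Running total: 8

MST edges: (1,2,w=1), (2,4,w=1), (2,5,w=1), (3,5,w=1), (3,7,w=1), (1,6,w=3)
Total MST weight: 1 + 1 + 1 + 1 + 1 + 3 = 8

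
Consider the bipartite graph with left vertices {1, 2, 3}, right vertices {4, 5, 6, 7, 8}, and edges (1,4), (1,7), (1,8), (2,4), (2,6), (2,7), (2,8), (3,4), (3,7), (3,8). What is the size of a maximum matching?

Step 1: List the neighbors of each left vertex:
  1: 4, 7, 8
  2: 4, 6, 7, 8
  3: 4, 7, 8

Step 2: Greedily match left vertices, then look for augmenting paths:
  Match 1 -- 4
  Match 2 -- 6
  Match 3 -- 7
  No augmenting path remains.

Step 3: Verify this is maximum:
  Matching size 3 = min(|L|, |R|) = min(3, 5), which is an upper bound, so this matching is maximum.

Maximum matching: {(1,4), (2,6), (3,7)}
Size: 3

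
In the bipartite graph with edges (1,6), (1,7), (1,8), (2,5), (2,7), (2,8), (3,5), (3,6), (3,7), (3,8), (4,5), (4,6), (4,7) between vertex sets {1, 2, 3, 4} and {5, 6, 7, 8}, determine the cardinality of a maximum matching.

Step 1: List the neighbors of each left vertex:
  1: 6, 7, 8
  2: 5, 7, 8
  3: 5, 6, 7, 8
  4: 5, 6, 7

Step 2: Greedily match left vertices, then look for augmenting paths:
  Match 1 -- 6
  Match 2 -- 8
  Match 3 -- 7
  Match 4 -- 5
  No augmenting path remains.

Step 3: Verify this is maximum:
  Matching size 4 = min(|L|, |R|) = min(4, 4), which is an upper bound, so this matching is maximum.

Maximum matching: {(1,6), (2,8), (3,7), (4,5)}
Size: 4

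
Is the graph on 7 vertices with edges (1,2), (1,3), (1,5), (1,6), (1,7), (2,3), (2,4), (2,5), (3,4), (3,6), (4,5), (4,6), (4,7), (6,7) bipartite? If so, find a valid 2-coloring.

Step 1: Attempt 2-coloring using BFS:
  Start at vertex 1, assign color 0
  Color vertex 2 with color 1 (neighbor of 1)
  Color vertex 3 with color 1 (neighbor of 1)
  Color vertex 5 with color 1 (neighbor of 1)
  Color vertex 6 with color 1 (neighbor of 1)
  Color vertex 7 with color 1 (neighbor of 1)

Step 2: Conflict found! Vertices 2 and 3 are adjacent but have the same color.
This means the graph contains an odd cycle.

The graph is NOT bipartite.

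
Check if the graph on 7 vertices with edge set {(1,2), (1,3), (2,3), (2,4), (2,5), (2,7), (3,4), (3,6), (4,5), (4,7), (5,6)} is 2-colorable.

Step 1: Attempt 2-coloring using BFS:
  Start at vertex 1, assign color 0
  Color vertex 2 with color 1 (neighbor of 1)
  Color vertex 3 with color 1 (neighbor of 1)

Step 2: Conflict found! Vertices 2 and 3 are adjacent but have the same color.
This means the graph contains an odd cycle.

The graph is NOT bipartite.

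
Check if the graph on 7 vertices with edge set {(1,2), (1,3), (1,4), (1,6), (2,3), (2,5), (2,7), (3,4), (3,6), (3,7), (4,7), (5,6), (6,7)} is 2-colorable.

Step 1: Attempt 2-coloring using BFS:
  Start at vertex 1, assign color 0
  Color vertex 2 with color 1 (neighbor of 1)
  Color vertex 3 with color 1 (neighbor of 1)
  Color vertex 4 with color 1 (neighbor of 1)
  Color vertex 6 with color 1 (neighbor of 1)

Step 2: Conflict found! Vertices 2 and 3 are adjacent but have the same color.
This means the graph contains an odd cycle.

The graph is NOT bipartite.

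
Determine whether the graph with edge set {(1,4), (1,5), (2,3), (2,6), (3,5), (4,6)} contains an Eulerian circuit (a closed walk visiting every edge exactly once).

Step 1: Find the degree of each vertex:
  deg(1) = 2
  deg(2) = 2
  deg(3) = 2
  deg(4) = 2
  deg(5) = 2
  deg(6) = 2

Step 2: Count vertices with odd degree:
  All vertices have even degree (0 odd-degree vertices)

Step 3: Apply Euler's theorem:
  - Eulerian circuit exists iff graph is connected and all vertices have even degree
  - Eulerian path exists iff graph is connected and has 0 or 2 odd-degree vertices

Graph is connected with 0 odd-degree vertices.
Both Eulerian circuit and Eulerian path exist.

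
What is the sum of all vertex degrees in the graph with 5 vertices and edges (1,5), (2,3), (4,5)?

Step 1: Count edges incident to each vertex:
  deg(1) = 1 (neighbors: 5)
  deg(2) = 1 (neighbors: 3)
  deg(3) = 1 (neighbors: 2)
  deg(4) = 1 (neighbors: 5)
  deg(5) = 2 (neighbors: 1, 4)

Step 2: Sum all degrees:
  1 + 1 + 1 + 1 + 2 = 6

Verification: sum of degrees = 2 * |E| = 2 * 3 = 6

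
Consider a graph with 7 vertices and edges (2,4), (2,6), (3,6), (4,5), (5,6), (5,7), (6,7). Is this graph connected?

Step 1: Build adjacency list from edges:
  1: (none)
  2: 4, 6
  3: 6
  4: 2, 5
  5: 4, 6, 7
  6: 2, 3, 5, 7
  7: 5, 6

Step 2: Run BFS/DFS from vertex 1:
  Visited: {1}
  Reached 1 of 7 vertices

Step 3: Only 1 of 7 vertices reached. Graph is disconnected.
Connected components: {1}, {2, 3, 4, 5, 6, 7}
Answer: No, the graph is not connected (2 components).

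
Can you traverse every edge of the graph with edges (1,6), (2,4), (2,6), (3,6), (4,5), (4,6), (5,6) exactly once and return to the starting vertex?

Step 1: Find the degree of each vertex:
  deg(1) = 1
  deg(2) = 2
  deg(3) = 1
  deg(4) = 3
  deg(5) = 2
  deg(6) = 5

Step 2: Count vertices with odd degree:
  Odd-degree vertices: 1, 3, 4, 6 (4 total)

Step 3: Apply Euler's theorem:
  - Eulerian circuit exists iff graph is connected and all vertices have even degree
  - Eulerian path exists iff graph is connected and has 0 or 2 odd-degree vertices

Graph has 4 odd-degree vertices (need 0 or 2).
Neither Eulerian path nor Eulerian circuit exists.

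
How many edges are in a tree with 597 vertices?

A tree on n vertices always has exactly n - 1 edges.
For n = 597: edges = 597 - 1 = 596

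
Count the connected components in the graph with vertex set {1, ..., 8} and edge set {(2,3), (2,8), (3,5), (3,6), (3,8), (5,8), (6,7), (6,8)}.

Step 1: Build adjacency list from edges:
  1: (none)
  2: 3, 8
  3: 2, 5, 6, 8
  4: (none)
  5: 3, 8
  6: 3, 7, 8
  7: 6
  8: 2, 3, 5, 6

Step 2: Run BFS/DFS from vertex 1:
  Visited: {1}
  Reached 1 of 8 vertices

Step 3: Only 1 of 8 vertices reached. Graph is disconnected.
Connected components: {1}, {2, 3, 5, 6, 7, 8}, {4}
Number of connected components: 3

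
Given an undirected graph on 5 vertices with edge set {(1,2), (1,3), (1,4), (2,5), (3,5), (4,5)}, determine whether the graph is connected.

Step 1: Build adjacency list from edges:
  1: 2, 3, 4
  2: 1, 5
  3: 1, 5
  4: 1, 5
  5: 2, 3, 4

Step 2: Run BFS/DFS from vertex 1:
  Visited: {1, 2, 3, 4, 5}
  Reached 5 of 5 vertices

Step 3: All 5 vertices reached from vertex 1, so the graph is connected.
Answer: Yes, the graph is connected.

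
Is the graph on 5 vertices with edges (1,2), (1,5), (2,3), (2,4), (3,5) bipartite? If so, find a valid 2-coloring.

Step 1: Attempt 2-coloring using BFS:
  Start at vertex 1, assign color 0
  Color vertex 2 with color 1 (neighbor of 1)
  Color vertex 5 with color 1 (neighbor of 1)
  Color vertex 3 with color 0 (neighbor of 2)
  Color vertex 4 with color 0 (neighbor of 2)

Step 2: 2-coloring succeeded. No conflicts found.
  Set A (color 0): {1, 3, 4}
  Set B (color 1): {2, 5}

The graph is bipartite with partition {1, 3, 4}, {2, 5}.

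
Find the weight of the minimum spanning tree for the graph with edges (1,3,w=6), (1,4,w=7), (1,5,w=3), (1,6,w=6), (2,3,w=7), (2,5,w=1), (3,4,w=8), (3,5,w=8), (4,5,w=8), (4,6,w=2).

Apply Kruskal's algorithm (sort edges by weight, add if no cycle):

Sorted edges by weight:
  (2,5) w=1
  (4,6) w=2
  (1,5) w=3
  (1,6) w=6
  (1,3) w=6
  (1,4) w=7
  (2,3) w=7
  (3,5) w=8
  (3,4) w=8
  (4,5) w=8

Add edge (2,5) w=1 -- no cycle. Running total: 1
Add edge (4,6) w=2 -- no cycle. Running total: 3
Add edge (1,5) w=3 -- no cycle. Running total: 6
Add edge (1,6) w=6 -- no cycle. Running total: 12
Add edge (1,3) w=6 -- no cycle. Running total: 18

MST edges: (2,5,w=1), (4,6,w=2), (1,5,w=3), (1,6,w=6), (1,3,w=6)
Total MST weight: 1 + 2 + 3 + 6 + 6 = 18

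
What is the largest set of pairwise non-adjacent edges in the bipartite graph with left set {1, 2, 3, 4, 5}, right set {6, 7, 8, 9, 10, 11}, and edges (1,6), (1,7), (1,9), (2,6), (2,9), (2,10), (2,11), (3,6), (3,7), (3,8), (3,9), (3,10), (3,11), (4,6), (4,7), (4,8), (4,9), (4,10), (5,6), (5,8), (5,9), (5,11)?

Step 1: List the neighbors of each left vertex:
  1: 6, 7, 9
  2: 6, 9, 10, 11
  3: 6, 7, 8, 9, 10, 11
  4: 6, 7, 8, 9, 10
  5: 6, 8, 9, 11

Step 2: Greedily match left vertices, then look for augmenting paths:
  Match 1 -- 6
  Match 2 -- 9
  Match 3 -- 7
  Match 4 -- 8
  Match 5 -- 11
  No augmenting path remains.

Step 3: Verify this is maximum:
  Matching size 5 = min(|L|, |R|) = min(5, 6), which is an upper bound, so this matching is maximum.

Maximum matching: {(1,6), (2,9), (3,7), (4,8), (5,11)}
Size: 5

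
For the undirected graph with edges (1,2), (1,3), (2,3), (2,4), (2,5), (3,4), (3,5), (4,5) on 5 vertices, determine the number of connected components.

Step 1: Build adjacency list from edges:
  1: 2, 3
  2: 1, 3, 4, 5
  3: 1, 2, 4, 5
  4: 2, 3, 5
  5: 2, 3, 4

Step 2: Run BFS/DFS from vertex 1:
  Visited: {1, 2, 3, 4, 5}
  Reached 5 of 5 vertices

Step 3: All 5 vertices reached from vertex 1, so the graph is connected.
Number of connected components: 1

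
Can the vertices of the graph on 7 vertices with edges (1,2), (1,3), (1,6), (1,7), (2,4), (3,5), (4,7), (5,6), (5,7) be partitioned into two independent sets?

Step 1: Attempt 2-coloring using BFS:
  Start at vertex 1, assign color 0
  Color vertex 2 with color 1 (neighbor of 1)
  Color vertex 3 with color 1 (neighbor of 1)
  Color vertex 6 with color 1 (neighbor of 1)
  Color vertex 7 with color 1 (neighbor of 1)
  Color vertex 4 with color 0 (neighbor of 2)
  Color vertex 5 with color 0 (neighbor of 3)

Step 2: 2-coloring succeeded. No conflicts found.
  Set A (color 0): {1, 4, 5}
  Set B (color 1): {2, 3, 6, 7}

The graph is bipartite with partition {1, 4, 5}, {2, 3, 6, 7}.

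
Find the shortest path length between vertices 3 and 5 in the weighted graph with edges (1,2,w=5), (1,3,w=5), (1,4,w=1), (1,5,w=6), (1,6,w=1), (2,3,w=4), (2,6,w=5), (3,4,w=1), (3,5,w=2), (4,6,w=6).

Step 1: Build adjacency list with weights:
  1: 2(w=5), 3(w=5), 4(w=1), 5(w=6), 6(w=1)
  2: 1(w=5), 3(w=4), 6(w=5)
  3: 1(w=5), 2(w=4), 4(w=1), 5(w=2)
  4: 1(w=1), 3(w=1), 6(w=6)
  5: 1(w=6), 3(w=2)
  6: 1(w=1), 2(w=5), 4(w=6)

Step 2: Apply Dijkstra's algorithm from vertex 3:
  Visit vertex 3 (distance=0)
    Update dist[1] = 5
    Update dist[2] = 4
    Update dist[4] = 1
    Update dist[5] = 2
  Visit vertex 4 (distance=1)
    Update dist[1] = 2
    Update dist[6] = 7
  Visit vertex 1 (distance=2)
    Update dist[6] = 3
  Visit vertex 5 (distance=2)

Step 3: Shortest path: 3 -> 5
Total weight: 2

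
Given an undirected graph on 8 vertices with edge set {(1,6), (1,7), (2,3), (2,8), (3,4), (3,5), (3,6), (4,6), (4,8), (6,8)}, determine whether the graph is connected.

Step 1: Build adjacency list from edges:
  1: 6, 7
  2: 3, 8
  3: 2, 4, 5, 6
  4: 3, 6, 8
  5: 3
  6: 1, 3, 4, 8
  7: 1
  8: 2, 4, 6

Step 2: Run BFS/DFS from vertex 1:
  Visited: {1, 6, 7, 3, 4, 8, 2, 5}
  Reached 8 of 8 vertices

Step 3: All 8 vertices reached from vertex 1, so the graph is connected.
Answer: Yes, the graph is connected.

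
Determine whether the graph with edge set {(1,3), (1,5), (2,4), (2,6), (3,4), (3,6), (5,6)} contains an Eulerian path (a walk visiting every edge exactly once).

Step 1: Find the degree of each vertex:
  deg(1) = 2
  deg(2) = 2
  deg(3) = 3
  deg(4) = 2
  deg(5) = 2
  deg(6) = 3

Step 2: Count vertices with odd degree:
  Odd-degree vertices: 3, 6 (2 total)

Step 3: Apply Euler's theorem:
  - Eulerian circuit exists iff graph is connected and all vertices have even degree
  - Eulerian path exists iff graph is connected and has 0 or 2 odd-degree vertices

Graph is connected with exactly 2 odd-degree vertices (3, 6).
Eulerian path exists (starting and ending at the odd-degree vertices), but no Eulerian circuit.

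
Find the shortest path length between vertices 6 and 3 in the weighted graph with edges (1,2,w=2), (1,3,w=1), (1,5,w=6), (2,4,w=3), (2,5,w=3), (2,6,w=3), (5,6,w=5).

Step 1: Build adjacency list with weights:
  1: 2(w=2), 3(w=1), 5(w=6)
  2: 1(w=2), 4(w=3), 5(w=3), 6(w=3)
  3: 1(w=1)
  4: 2(w=3)
  5: 1(w=6), 2(w=3), 6(w=5)
  6: 2(w=3), 5(w=5)

Step 2: Apply Dijkstra's algorithm from vertex 6:
  Visit vertex 6 (distance=0)
    Update dist[2] = 3
    Update dist[5] = 5
  Visit vertex 2 (distance=3)
    Update dist[1] = 5
    Update dist[4] = 6
  Visit vertex 1 (distance=5)
    Update dist[3] = 6
  Visit vertex 5 (distance=5)
  Visit vertex 3 (distance=6)

Step 3: Shortest path: 6 -> 2 -> 1 -> 3
Total weight: 3 + 2 + 1 = 6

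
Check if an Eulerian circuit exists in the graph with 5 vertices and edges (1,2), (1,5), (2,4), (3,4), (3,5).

Step 1: Find the degree of each vertex:
  deg(1) = 2
  deg(2) = 2
  deg(3) = 2
  deg(4) = 2
  deg(5) = 2

Step 2: Count vertices with odd degree:
  All vertices have even degree (0 odd-degree vertices)

Step 3: Apply Euler's theorem:
  - Eulerian circuit exists iff graph is connected and all vertices have even degree
  - Eulerian path exists iff graph is connected and has 0 or 2 odd-degree vertices

Graph is connected with 0 odd-degree vertices.
Both Eulerian circuit and Eulerian path exist.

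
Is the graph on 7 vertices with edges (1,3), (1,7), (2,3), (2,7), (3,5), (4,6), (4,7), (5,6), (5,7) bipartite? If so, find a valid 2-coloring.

Step 1: Attempt 2-coloring using BFS:
  Start at vertex 1, assign color 0
  Color vertex 3 with color 1 (neighbor of 1)
  Color vertex 7 with color 1 (neighbor of 1)
  Color vertex 2 with color 0 (neighbor of 3)
  Color vertex 5 with color 0 (neighbor of 3)
  Color vertex 4 with color 0 (neighbor of 7)
  Color vertex 6 with color 1 (neighbor of 5)

Step 2: 2-coloring succeeded. No conflicts found.
  Set A (color 0): {1, 2, 4, 5}
  Set B (color 1): {3, 6, 7}

The graph is bipartite with partition {1, 2, 4, 5}, {3, 6, 7}.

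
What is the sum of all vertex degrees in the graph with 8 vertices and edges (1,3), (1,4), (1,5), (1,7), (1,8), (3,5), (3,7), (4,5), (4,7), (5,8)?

Step 1: Count edges incident to each vertex:
  deg(1) = 5 (neighbors: 3, 4, 5, 7, 8)
  deg(2) = 0 (neighbors: none)
  deg(3) = 3 (neighbors: 1, 5, 7)
  deg(4) = 3 (neighbors: 1, 5, 7)
  deg(5) = 4 (neighbors: 1, 3, 4, 8)
  deg(6) = 0 (neighbors: none)
  deg(7) = 3 (neighbors: 1, 3, 4)
  deg(8) = 2 (neighbors: 1, 5)

Step 2: Sum all degrees:
  5 + 0 + 3 + 3 + 4 + 0 + 3 + 2 = 20

Verification: sum of degrees = 2 * |E| = 2 * 10 = 20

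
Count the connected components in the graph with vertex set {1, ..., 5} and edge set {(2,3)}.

Step 1: Build adjacency list from edges:
  1: (none)
  2: 3
  3: 2
  4: (none)
  5: (none)

Step 2: Run BFS/DFS from vertex 1:
  Visited: {1}
  Reached 1 of 5 vertices

Step 3: Only 1 of 5 vertices reached. Graph is disconnected.
Connected components: {1}, {2, 3}, {4}, {5}
Number of connected components: 4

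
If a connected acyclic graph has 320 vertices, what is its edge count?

A tree on n vertices always has exactly n - 1 edges.
For n = 320: edges = 320 - 1 = 319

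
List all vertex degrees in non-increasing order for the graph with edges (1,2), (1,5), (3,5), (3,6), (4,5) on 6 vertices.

Step 1: Count edges incident to each vertex:
  deg(1) = 2 (neighbors: 2, 5)
  deg(2) = 1 (neighbors: 1)
  deg(3) = 2 (neighbors: 5, 6)
  deg(4) = 1 (neighbors: 5)
  deg(5) = 3 (neighbors: 1, 3, 4)
  deg(6) = 1 (neighbors: 3)

Step 2: Sort degrees in non-increasing order:
  Degrees: [2, 1, 2, 1, 3, 1] -> sorted: [3, 2, 2, 1, 1, 1]

Degree sequence: [3, 2, 2, 1, 1, 1]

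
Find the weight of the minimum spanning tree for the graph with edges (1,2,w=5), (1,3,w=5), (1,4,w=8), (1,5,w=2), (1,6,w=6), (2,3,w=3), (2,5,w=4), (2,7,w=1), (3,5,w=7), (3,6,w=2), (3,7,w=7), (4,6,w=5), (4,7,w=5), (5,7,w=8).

Apply Kruskal's algorithm (sort edges by weight, add if no cycle):

Sorted edges by weight:
  (2,7) w=1
  (1,5) w=2
  (3,6) w=2
  (2,3) w=3
  (2,5) w=4
  (1,2) w=5
  (1,3) w=5
  (4,7) w=5
  (4,6) w=5
  (1,6) w=6
  (3,5) w=7
  (3,7) w=7
  (1,4) w=8
  (5,7) w=8

Add edge (2,7) w=1 -- no cycle. Running total: 1
Add edge (1,5) w=2 -- no cycle. Running total: 3
Add edge (3,6) w=2 -- no cycle. Running total: 5
Add edge (2,3) w=3 -- no cycle. Running total: 8
Add edge (2,5) w=4 -- no cycle. Running total: 12
Skip edge (1,2) w=5 -- would create cycle
Skip edge (1,3) w=5 -- would create cycle
Add edge (4,7) w=5 -- no cycle. Running total: 17

MST edges: (2,7,w=1), (1,5,w=2), (3,6,w=2), (2,3,w=3), (2,5,w=4), (4,7,w=5)
Total MST weight: 1 + 2 + 2 + 3 + 4 + 5 = 17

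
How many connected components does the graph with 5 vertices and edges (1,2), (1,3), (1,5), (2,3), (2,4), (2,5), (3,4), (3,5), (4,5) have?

Step 1: Build adjacency list from edges:
  1: 2, 3, 5
  2: 1, 3, 4, 5
  3: 1, 2, 4, 5
  4: 2, 3, 5
  5: 1, 2, 3, 4

Step 2: Run BFS/DFS from vertex 1:
  Visited: {1, 2, 3, 5, 4}
  Reached 5 of 5 vertices

Step 3: All 5 vertices reached from vertex 1, so the graph is connected.
Number of connected components: 1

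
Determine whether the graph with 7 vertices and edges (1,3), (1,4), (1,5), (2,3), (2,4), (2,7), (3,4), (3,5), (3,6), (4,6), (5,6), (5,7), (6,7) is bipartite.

Step 1: Attempt 2-coloring using BFS:
  Start at vertex 1, assign color 0
  Color vertex 3 with color 1 (neighbor of 1)
  Color vertex 4 with color 1 (neighbor of 1)
  Color vertex 5 with color 1 (neighbor of 1)
  Color vertex 2 with color 0 (neighbor of 3)

Step 2: Conflict found! Vertices 3 and 4 are adjacent but have the same color.
This means the graph contains an odd cycle.

The graph is NOT bipartite.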